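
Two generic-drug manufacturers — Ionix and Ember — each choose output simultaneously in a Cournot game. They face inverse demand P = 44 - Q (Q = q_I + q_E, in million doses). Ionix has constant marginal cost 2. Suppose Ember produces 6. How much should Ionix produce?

With the rival's output fixed at 6, Ionix's profit is π_I = (44 - 6 - q_I)q_I - (2q_I) = (38 - q_I)q_I - (2q_I).
∂π_I/∂q_I = 36 - 2q_I = 0, so q_I = 18.

18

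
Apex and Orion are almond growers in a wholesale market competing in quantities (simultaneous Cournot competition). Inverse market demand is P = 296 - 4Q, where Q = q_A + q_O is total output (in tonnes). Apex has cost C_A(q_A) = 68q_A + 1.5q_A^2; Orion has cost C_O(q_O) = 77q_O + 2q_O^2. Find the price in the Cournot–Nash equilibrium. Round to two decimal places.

180.24

Apex's profit: π_A = (296 - 4Q)q_A - (68q_A + (3/2)q_A²). Setting ∂π_A/∂q_A = 0: 228 - 11q_A - 4(q_O) = 0.
Orion's first-order condition: 219 - 12q_O - 4(q_A) = 0.
So q_A = (228 - 4q_O)/11 and q_O = (219 - 4q_A)/12.
Substituting one into the other gives q_A = 465/29 and q_O = 1497/116.
Total output Q = 28.9397, so price P = 296 - 4·28.9397 = 180.2414.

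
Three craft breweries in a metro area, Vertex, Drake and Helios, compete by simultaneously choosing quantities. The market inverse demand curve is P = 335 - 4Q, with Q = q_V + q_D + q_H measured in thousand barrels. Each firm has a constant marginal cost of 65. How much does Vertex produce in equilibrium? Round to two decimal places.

A representative firm's profit is π_i = q_i(335 - 4Q) - 65q_i.
First-order condition (treating rivals' output as given): 270 - 8q_i - 4·Σ_{j≠i} q_j = 0.
With identical firms every q_j equals q_i, so Σ_{j≠i} q_j = 2q_i and 270 = 16q_i, giving q_i = 135/8.

16.88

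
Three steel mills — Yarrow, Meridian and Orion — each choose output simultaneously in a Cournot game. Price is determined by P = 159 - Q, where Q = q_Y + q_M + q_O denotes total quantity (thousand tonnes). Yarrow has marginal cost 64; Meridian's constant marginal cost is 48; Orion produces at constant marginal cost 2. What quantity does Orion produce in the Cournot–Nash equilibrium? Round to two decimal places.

66.25

Yarrow's profit: π_Y = (159 - Q)q_Y - (64q_Y). Setting ∂π_Y/∂q_Y = 0: 95 - 2q_Y - (q_M + q_O) = 0.
Meridian's first-order condition: 111 - 2q_M - (q_Y + q_O) = 0.
Orion's first-order condition: 157 - 2q_O - (q_Y + q_M) = 0.
Adding the 3 conditions: 363 − 2Q − 2Q = 0, i.e. Q = 363/4.
Back-substituting: q_Y = (95 − 363/4) = 17/4, q_M = (111 − 363/4) = 81/4, q_O = (157 − 363/4) = 265/4.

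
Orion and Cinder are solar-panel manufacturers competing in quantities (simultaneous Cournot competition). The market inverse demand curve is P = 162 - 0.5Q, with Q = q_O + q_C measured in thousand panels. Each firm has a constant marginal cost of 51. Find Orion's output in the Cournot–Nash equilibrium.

Each firm earns π_i = (162 - 0.5Q)q_i - 51q_i.
Setting ∂π_i/∂q_i = 0 with rivals' quantities fixed: 111 - q_i - (1/2)q_j = 0.
By symmetry each firm produces the same amount; substituting q_j = q_i yields q_i = 111/(3/2) = 74.

74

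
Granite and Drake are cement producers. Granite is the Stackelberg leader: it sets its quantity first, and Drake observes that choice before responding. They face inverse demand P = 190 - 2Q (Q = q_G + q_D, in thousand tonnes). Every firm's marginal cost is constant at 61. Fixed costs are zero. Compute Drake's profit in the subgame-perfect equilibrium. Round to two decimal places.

Solve by backward induction. Given q_G, the follower Drake maximises π_D = (190 - 2q_G - 2q_D)q_D - 61q_D.
Setting the follower's marginal profit to zero, 129 - 2q_G - 4q_D = 0, i.e. q_D = (129 - 2q_G)/4.
Granite substitutes q_D(q_G) into its own profit: π_G = q_G(190 - 2q_G - (129 - 2q_G)/2) - 61q_G = (251/2 - q_G)q_G - 61q_G.
Leader FOC: 129/2 - 2q_G = 0, so q_G = 129/4.
Then q_D = (129 - 2·(129/4))/4 = 129/8.
Price P = 190 - 2·(387/8) = 373/4.
Drake's profit: (373/4 - 61)·(129/8) = 520.0313.

520.03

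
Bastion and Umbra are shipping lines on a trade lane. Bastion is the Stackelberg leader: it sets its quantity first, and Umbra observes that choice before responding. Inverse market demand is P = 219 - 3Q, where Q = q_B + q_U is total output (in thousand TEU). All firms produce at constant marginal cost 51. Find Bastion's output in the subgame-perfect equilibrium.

Solve by backward induction. Given q_B, the follower Umbra maximises π_U = (219 - 3q_B - 3q_U)q_U - 51q_U.
∂π_U/∂q_U = 168 - 3q_B - 6q_U = 0 gives the reaction function q_U = (168 - 3q_B)/6.
Bastion substitutes q_U(q_B) into its own profit: π_B = q_B(219 - 3q_B - (168 - 3q_B)/2) - 51q_B = (135 - (3/2)q_B)q_B - 51q_B.
Leader FOC: 84 - 3q_B = 0, so q_B = 28.
Then q_U = (168 - 3·28)/6 = 14.

28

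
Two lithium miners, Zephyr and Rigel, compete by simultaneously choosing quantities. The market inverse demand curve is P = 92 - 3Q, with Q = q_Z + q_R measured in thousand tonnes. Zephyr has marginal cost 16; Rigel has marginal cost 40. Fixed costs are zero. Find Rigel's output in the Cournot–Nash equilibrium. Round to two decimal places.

Zephyr's profit: π_Z = (92 - 3Q)q_Z - (16q_Z). Setting ∂π_Z/∂q_Z = 0: 76 - 6q_Z - 3(q_R) = 0.
Rigel's profit: π_R = (92 - 3Q)q_R - (40q_R). Setting ∂π_R/∂q_R = 0: 52 - 6q_R - 3(q_Z) = 0.
So q_Z = (76 - 3q_R)/6 and q_R = (52 - 3q_Z)/6.
Substituting one into the other gives q_Z = 100/9 and q_R = 28/9.

3.11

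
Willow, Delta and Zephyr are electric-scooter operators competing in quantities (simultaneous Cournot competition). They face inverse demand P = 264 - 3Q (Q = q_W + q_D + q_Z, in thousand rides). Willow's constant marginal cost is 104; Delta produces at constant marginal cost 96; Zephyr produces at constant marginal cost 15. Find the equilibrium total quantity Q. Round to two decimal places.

48.08

Willow's profit: π_W = (264 - 3Q)q_W - (104q_W). Setting ∂π_W/∂q_W = 0: 160 - 6q_W - 3(q_D + q_Z) = 0.
Delta's first-order condition: 168 - 6q_D - 3(q_W + q_Z) = 0.
Zephyr's first-order condition: 249 - 6q_Z - 3(q_W + q_D) = 0.
Summing all 3 equations gives 577 − 12Q = 0, hence Q = 577/12.
Back-substituting: q_W = (160 − 577/4)/3 = 21/4, q_D = (168 − 577/4)/3 = 95/12, q_Z = (249 − 577/4)/3 = 419/12.
Total output Q = 21/4 + 95/12 + 419/12 = 577/12.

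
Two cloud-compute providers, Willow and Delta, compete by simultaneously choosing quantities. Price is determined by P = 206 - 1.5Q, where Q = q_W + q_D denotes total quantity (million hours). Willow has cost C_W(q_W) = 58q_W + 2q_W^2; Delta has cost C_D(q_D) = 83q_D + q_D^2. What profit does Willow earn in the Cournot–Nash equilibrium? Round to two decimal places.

1006.96

Willow's profit: π_W = (206 - 1.5Q)q_W - (58q_W + 2q_W²). Setting ∂π_W/∂q_W = 0: 148 - 7q_W - (3/2)(q_D) = 0.
Delta's first-order condition: 123 - 5q_D - (3/2)(q_W) = 0.
Best responses: q_W = (148 - (3/2)q_D)/7, q_D = (123 - (3/2)q_W)/5.
Substituting one into the other gives q_W = 16.9618 and q_D = 19.5115.
Price P = 206 - (3/2)·36.4733 = 151.2901.
Willow's profit: 151.2901·16.9618 - 58·16.9618 - 2·16.9618² = 1006.9631.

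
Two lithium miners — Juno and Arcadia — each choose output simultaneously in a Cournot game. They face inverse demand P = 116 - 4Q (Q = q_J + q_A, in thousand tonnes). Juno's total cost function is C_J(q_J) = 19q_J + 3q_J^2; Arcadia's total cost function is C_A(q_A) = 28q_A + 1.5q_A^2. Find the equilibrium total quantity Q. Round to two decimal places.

11.30

Juno's profit: π_J = (116 - 4Q)q_J - (19q_J + 3q_J²). Setting ∂π_J/∂q_J = 0: 97 - 14q_J - 4(q_A) = 0.
Arcadia's profit: π_A = (116 - 4Q)q_A - (28q_A + (3/2)q_A²). Setting ∂π_A/∂q_A = 0: 88 - 11q_A - 4(q_J) = 0.
Best responses: q_J = (97 - 4q_A)/14, q_A = (88 - 4q_J)/11.
Substituting one into the other gives q_J = 715/138 and q_A = 422/69.
Total output Q = 715/138 + 422/69 = 1559/138.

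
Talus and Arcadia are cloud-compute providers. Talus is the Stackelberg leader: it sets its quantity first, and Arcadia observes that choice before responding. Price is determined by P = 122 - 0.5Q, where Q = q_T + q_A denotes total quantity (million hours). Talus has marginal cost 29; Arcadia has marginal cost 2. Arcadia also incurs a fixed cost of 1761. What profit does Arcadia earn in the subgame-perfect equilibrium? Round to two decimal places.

Solve by backward induction. Given q_T, the follower Arcadia maximises π_A = (122 - (1/2)q_T - (1/2)q_A)q_A - 2q_A.
Follower FOC: 120 - (1/2)q_T - q_A = 0, so q_A(q_T) = (120 - (1/2)q_T).
Talus substitutes q_A(q_T) into its own profit: π_T = q_T(122 - (1/2)q_T - (120 - (1/2)q_T)/2) - 29q_T = (62 - (1/4)q_T)q_T - 29q_T.
The leader's first-order condition 33 - (1/2)q_T = 0 yields q_T = 66.
Then q_A = (120 - (1/2)·66) = 87.
Price P = 122 - (1/2)·153 = 91/2.
Arcadia's profit: (91/2 - 2)·87 - 1761 = 2023.5000.

2023.50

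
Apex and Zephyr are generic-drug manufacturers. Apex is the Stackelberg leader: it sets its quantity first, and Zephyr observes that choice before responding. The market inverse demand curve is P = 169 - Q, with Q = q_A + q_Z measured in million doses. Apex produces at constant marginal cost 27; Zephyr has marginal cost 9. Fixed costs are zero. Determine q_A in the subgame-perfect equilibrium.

The follower Zephyr best-responds to any q_A: π_Z = (169 - Q)q_Z - 9q_Z.
Follower FOC: 160 - q_A - 2q_Z = 0, so q_Z(q_A) = (160 - q_A)/2.
Apex substitutes q_Z(q_A) into its own profit: π_A = q_A(169 - q_A - (160 - q_A)/2) - 27q_A = (89 - (1/2)q_A)q_A - 27q_A.
The leader's first-order condition 62 - q_A = 0 yields q_A = 62.
Then q_Z = (160 - 62)/2 = 49.

62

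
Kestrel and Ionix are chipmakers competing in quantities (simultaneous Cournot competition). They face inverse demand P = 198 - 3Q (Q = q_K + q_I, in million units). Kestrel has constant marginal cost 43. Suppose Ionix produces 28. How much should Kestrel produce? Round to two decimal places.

With the rival's output fixed at 28, Kestrel's profit is π_K = (198 - 3·28 - 3q_K)q_K - (43q_K) = (114 - 3q_K)q_K - (43q_K).
∂π_K/∂q_K = 71 - 6q_K = 0, so q_K = 71/6.

11.83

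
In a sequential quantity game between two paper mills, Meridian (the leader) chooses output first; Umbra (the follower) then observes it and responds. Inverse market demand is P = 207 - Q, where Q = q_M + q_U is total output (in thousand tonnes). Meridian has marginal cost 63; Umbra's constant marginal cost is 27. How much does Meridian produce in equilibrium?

54

Solve by backward induction. Given q_M, the follower Umbra maximises π_U = (207 - q_M - q_U)q_U - 27q_U.
Setting the follower's marginal profit to zero, 180 - q_M - 2q_U = 0, i.e. q_U = (180 - q_M)/2.
The leader anticipates this reaction. Substituting into P = 207 - Q gives P = 117 - (1/2)q_M, so π_M = (117 - (1/2)q_M)q_M - 63q_M.
Leader FOC: 54 - q_M = 0, so q_M = 54.
Then q_U = (180 - 54)/2 = 63.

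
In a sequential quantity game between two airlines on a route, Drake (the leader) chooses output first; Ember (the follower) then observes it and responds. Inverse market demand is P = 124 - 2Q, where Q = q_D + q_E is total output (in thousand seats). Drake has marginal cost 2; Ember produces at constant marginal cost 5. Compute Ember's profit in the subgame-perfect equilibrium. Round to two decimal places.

399.03

The follower Ember best-responds to any q_D: π_E = (124 - 2Q)q_E - 5q_E.
Follower FOC: 119 - 2q_D - 4q_E = 0, so q_E(q_D) = (119 - 2q_D)/4.
The leader anticipates this reaction. Substituting into P = 124 - 2Q gives P = 129/2 - q_D, so π_D = (129/2 - q_D)q_D - 2q_D.
Leader FOC: 125/2 - 2q_D = 0, so q_D = 125/4.
Then q_E = (119 - 2·(125/4))/4 = 113/8.
Price P = 124 - 2·(363/8) = 133/4.
Ember's profit: (133/4 - 5)·(113/8) = 399.0313.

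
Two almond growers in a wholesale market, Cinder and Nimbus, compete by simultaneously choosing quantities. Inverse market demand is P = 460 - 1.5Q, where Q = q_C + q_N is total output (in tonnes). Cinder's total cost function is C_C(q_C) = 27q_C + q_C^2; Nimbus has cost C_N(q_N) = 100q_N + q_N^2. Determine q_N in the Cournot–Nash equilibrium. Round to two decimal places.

50.57

Cinder's profit: π_C = (460 - 1.5Q)q_C - (27q_C + q_C²). Setting ∂π_C/∂q_C = 0: 433 - 5q_C - (3/2)(q_N) = 0.
Nimbus's profit: π_N = (460 - 1.5Q)q_N - (100q_N + q_N²). Setting ∂π_N/∂q_N = 0: 360 - 5q_N - (3/2)(q_C) = 0.
Rearranging gives the reaction functions q_C = (433 - (3/2)q_N)/5 and q_N = (360 - (3/2)q_C)/5.
Substituting one into the other gives q_C = 500/7 and q_N = 354/7.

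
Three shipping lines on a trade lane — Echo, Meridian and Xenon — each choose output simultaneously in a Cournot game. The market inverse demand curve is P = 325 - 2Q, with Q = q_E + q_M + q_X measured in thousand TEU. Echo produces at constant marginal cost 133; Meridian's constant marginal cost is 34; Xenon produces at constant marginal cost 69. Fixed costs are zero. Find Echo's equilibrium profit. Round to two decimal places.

Echo's profit: π_E = (325 - 2Q)q_E - (133q_E). Setting ∂π_E/∂q_E = 0: 192 - 4q_E - 2(q_M + q_X) = 0.
Meridian's first-order condition: 291 - 4q_M - 2(q_E + q_X) = 0.
Xenon's profit: π_X = (325 - 2Q)q_X - (69q_X). Setting ∂π_X/∂q_X = 0: 256 - 4q_X - 2(q_E + q_M) = 0.
Adding the 3 first-order conditions: 739 − 8Q = 0, so Q = 739/8.
Back-substituting: q_E = (192 − 739/4)/2 = 29/8, q_M = (291 − 739/4)/2 = 425/8, q_X = (256 − 739/4)/2 = 285/8.
Price P = 325 - 2·(739/8) = 561/4.
Echo's profit: (561/4 - 133)·(29/8) = 841/32.

26.28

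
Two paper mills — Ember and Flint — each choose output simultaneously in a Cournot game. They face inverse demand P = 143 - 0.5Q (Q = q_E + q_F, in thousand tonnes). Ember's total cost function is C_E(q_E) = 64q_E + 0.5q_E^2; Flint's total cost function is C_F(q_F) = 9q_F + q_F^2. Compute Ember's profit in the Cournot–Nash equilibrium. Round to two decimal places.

Ember's profit: π_E = (143 - 0.5Q)q_E - (64q_E + (1/2)q_E²). Setting ∂π_E/∂q_E = 0: 79 - 2q_E - (1/2)(q_F) = 0.
Flint's first-order condition: 134 - 3q_F - (1/2)(q_E) = 0.
Best responses: q_E = (79 - (1/2)q_F)/2, q_F = (134 - (1/2)q_E)/3.
Solving the pair: q_E = 680/23, q_F = 914/23.
Price P = 143 - (1/2)·(1594/23) = 108.3478.
Ember's profit: 108.3478·(680/23) - 64·(680/23) - (1/2)(680/23)² = 874.1021.

874.10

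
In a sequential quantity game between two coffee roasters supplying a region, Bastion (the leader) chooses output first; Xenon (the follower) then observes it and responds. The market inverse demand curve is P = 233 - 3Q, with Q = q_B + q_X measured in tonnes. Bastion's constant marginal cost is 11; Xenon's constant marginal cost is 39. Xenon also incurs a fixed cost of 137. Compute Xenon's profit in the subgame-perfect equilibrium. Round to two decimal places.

The follower Xenon best-responds to any q_B: π_X = (233 - 3Q)q_X - 39q_X.
Setting the follower's marginal profit to zero, 194 - 3q_B - 6q_X = 0, i.e. q_X = (194 - 3q_B)/6.
The leader anticipates this reaction. Substituting into P = 233 - 3Q gives P = 136 - (3/2)q_B, so π_B = (136 - (3/2)q_B)q_B - 11q_B.
Maximising: ∂π_B/∂q_B = 125 - 3q_B = 0, giving q_B = 125/3.
Then q_X = (194 - 3·(125/3))/6 = 23/2.
Price P = 233 - 3·(319/6) = 147/2.
Xenon's profit: (147/2 - 39)·(23/2) - 137 = 1039/4.

259.75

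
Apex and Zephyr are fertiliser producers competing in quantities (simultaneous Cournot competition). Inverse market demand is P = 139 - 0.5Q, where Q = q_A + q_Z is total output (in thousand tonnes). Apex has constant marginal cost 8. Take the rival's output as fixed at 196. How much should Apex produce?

With the rival's output fixed at 196, Apex's profit is π_A = (139 - (1/2)·196 - (1/2)q_A)q_A - (8q_A) = (41 - (1/2)q_A)q_A - (8q_A).
∂π_A/∂q_A = 33 - q_A = 0, so q_A = 33.

33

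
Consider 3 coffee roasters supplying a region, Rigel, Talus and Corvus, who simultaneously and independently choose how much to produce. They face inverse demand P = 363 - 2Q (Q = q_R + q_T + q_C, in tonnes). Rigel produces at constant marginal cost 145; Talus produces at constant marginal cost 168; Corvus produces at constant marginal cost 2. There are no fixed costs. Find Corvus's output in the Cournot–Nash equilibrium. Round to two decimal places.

83.75

Rigel's profit: π_R = (363 - 2Q)q_R - (145q_R). Setting ∂π_R/∂q_R = 0: 218 - 4q_R - 2(q_T + q_C) = 0.
Talus's first-order condition: 195 - 4q_T - 2(q_R + q_C) = 0.
Corvus's first-order condition: 361 - 4q_C - 2(q_R + q_T) = 0.
Adding the 3 first-order conditions: 774 − 8Q = 0, so Q = 387/4.
Back-substituting: q_R = (218 − 387/2)/2 = 49/4, q_T = (195 − 387/2)/2 = 3/4, q_C = (361 − 387/2)/2 = 335/4.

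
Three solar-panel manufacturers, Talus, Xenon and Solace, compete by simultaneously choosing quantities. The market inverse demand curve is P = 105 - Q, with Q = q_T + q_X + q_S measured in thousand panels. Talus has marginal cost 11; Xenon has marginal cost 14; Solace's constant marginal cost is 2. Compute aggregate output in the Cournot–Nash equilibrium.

Talus's profit: π_T = (105 - Q)q_T - (11q_T). Setting ∂π_T/∂q_T = 0: 94 - 2q_T - (q_X + q_S) = 0.
Xenon's profit: π_X = (105 - Q)q_X - (14q_X). Setting ∂π_X/∂q_X = 0: 91 - 2q_X - (q_T + q_S) = 0.
Solace's profit: π_S = (105 - Q)q_S - (2q_S). Setting ∂π_S/∂q_S = 0: 103 - 2q_S - (q_T + q_X) = 0.
Summing all 3 equations gives 288 − 4Q = 0, hence Q = 72.
Back-substituting: q_T = (94 − 72) = 22, q_X = (91 − 72) = 19, q_S = (103 − 72) = 31.
Total output Q = 22 + 19 + 31 = 72.

72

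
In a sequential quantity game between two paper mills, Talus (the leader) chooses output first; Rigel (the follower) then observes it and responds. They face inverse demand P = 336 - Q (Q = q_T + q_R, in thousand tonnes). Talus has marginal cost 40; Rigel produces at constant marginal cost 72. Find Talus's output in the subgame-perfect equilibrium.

164

Solve by backward induction. Given q_T, the follower Rigel maximises π_R = (336 - q_T - q_R)q_R - 72q_R.
∂π_R/∂q_R = 264 - q_T - 2q_R = 0 gives the reaction function q_R = (264 - q_T)/2.
The leader anticipates this reaction. Substituting into P = 336 - Q gives P = 204 - (1/2)q_T, so π_T = (204 - (1/2)q_T)q_T - 40q_T.
The leader's first-order condition 164 - q_T = 0 yields q_T = 164.
Then q_R = (264 - 164)/2 = 50.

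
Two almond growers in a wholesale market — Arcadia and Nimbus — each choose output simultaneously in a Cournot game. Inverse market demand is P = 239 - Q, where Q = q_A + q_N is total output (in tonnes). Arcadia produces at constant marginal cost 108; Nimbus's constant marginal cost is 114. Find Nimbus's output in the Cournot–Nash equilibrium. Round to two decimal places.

39.67

Arcadia's profit: π_A = (239 - Q)q_A - (108q_A). Setting ∂π_A/∂q_A = 0: 131 - 2q_A - (q_N) = 0.
Nimbus's profit: π_N = (239 - Q)q_N - (114q_N). Setting ∂π_N/∂q_N = 0: 125 - 2q_N - (q_A) = 0.
Rearranging gives the reaction functions q_A = (131 - q_N)/2 and q_N = (125 - q_A)/2.
Substituting one into the other gives q_A = 137/3 and q_N = 119/3.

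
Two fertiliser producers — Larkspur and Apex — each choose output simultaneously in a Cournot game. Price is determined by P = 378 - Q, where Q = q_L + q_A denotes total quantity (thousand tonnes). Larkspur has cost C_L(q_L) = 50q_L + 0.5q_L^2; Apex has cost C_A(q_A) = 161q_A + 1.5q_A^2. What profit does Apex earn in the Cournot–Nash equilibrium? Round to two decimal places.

1330.73

Larkspur's profit: π_L = (378 - Q)q_L - (50q_L + (1/2)q_L²). Setting ∂π_L/∂q_L = 0: 328 - 3q_L - (q_A) = 0.
Apex's first-order condition: 217 - 5q_A - (q_L) = 0.
Rearranging gives the reaction functions q_L = (328 - q_A)/3 and q_A = (217 - q_L)/5.
Solving the pair: q_L = 1423/14, q_A = 323/14.
Price P = 378 - 873/7 = 1773/7.
Apex's profit: (1773/7)·(323/14) - 161·(323/14) - (3/2)(323/14)² = 1330.7270.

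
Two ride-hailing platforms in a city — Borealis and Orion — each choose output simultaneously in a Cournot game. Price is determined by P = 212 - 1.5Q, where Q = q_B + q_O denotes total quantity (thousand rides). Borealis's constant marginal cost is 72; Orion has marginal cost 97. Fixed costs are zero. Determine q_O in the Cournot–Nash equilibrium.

20

Borealis's profit: π_B = (212 - 1.5Q)q_B - (72q_B). Setting ∂π_B/∂q_B = 0: 140 - 3q_B - (3/2)(q_O) = 0.
Orion's profit: π_O = (212 - 1.5Q)q_O - (97q_O). Setting ∂π_O/∂q_O = 0: 115 - 3q_O - (3/2)(q_B) = 0.
Best responses: q_B = (140 - (3/2)q_O)/3, q_O = (115 - (3/2)q_B)/3.
Substituting one into the other gives q_B = 110/3 and q_O = 20.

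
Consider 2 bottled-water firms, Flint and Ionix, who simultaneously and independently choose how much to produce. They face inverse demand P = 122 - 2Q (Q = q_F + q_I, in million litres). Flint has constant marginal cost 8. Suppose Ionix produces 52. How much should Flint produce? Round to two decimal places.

2.50

With the rival's output fixed at 52, Flint's profit is π_F = (122 - 2·52 - 2q_F)q_F - (8q_F) = (18 - 2q_F)q_F - (8q_F).
∂π_F/∂q_F = 10 - 4q_F = 0, so q_F = 5/2.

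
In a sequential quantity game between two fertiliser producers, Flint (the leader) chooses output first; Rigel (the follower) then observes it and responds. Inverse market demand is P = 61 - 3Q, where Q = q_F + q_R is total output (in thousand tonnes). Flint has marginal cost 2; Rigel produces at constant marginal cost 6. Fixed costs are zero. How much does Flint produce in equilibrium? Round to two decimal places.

10.50

Solve by backward induction. Given q_F, the follower Rigel maximises π_R = (61 - 3q_F - 3q_R)q_R - 6q_R.
Setting the follower's marginal profit to zero, 55 - 3q_F - 6q_R = 0, i.e. q_R = (55 - 3q_F)/6.
Flint substitutes q_R(q_F) into its own profit: π_F = q_F(61 - 3q_F - (55 - 3q_F)/2) - 2q_F = (67/2 - (3/2)q_F)q_F - 2q_F.
Maximising: ∂π_F/∂q_F = 63/2 - 3q_F = 0, giving q_F = 21/2.
Then q_R = (55 - 3·(21/2))/6 = 47/12.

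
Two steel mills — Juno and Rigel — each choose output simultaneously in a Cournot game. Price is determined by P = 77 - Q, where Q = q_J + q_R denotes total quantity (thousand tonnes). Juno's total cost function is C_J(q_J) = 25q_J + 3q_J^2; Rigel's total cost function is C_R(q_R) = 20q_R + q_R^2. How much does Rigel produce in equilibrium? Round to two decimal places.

Juno's profit: π_J = (77 - Q)q_J - (25q_J + 3q_J²). Setting ∂π_J/∂q_J = 0: 52 - 8q_J - (q_R) = 0.
Rigel's first-order condition: 57 - 4q_R - (q_J) = 0.
Best responses: q_J = (52 - q_R)/8, q_R = (57 - q_J)/4.
Substituting one into the other gives q_J = 151/31 and q_R = 404/31.

13.03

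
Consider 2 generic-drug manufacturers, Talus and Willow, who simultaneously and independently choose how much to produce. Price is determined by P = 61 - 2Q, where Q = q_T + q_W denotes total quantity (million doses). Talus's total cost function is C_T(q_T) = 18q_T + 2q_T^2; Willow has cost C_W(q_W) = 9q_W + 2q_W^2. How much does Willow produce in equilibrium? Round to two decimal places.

Talus's profit: π_T = (61 - 2Q)q_T - (18q_T + 2q_T²). Setting ∂π_T/∂q_T = 0: 43 - 8q_T - 2(q_W) = 0.
Willow's profit: π_W = (61 - 2Q)q_W - (9q_W + 2q_W²). Setting ∂π_W/∂q_W = 0: 52 - 8q_W - 2(q_T) = 0.
Rearranging gives the reaction functions q_T = (43 - 2q_W)/8 and q_W = (52 - 2q_T)/8.
Solving the pair: q_T = 4, q_W = 11/2.

5.50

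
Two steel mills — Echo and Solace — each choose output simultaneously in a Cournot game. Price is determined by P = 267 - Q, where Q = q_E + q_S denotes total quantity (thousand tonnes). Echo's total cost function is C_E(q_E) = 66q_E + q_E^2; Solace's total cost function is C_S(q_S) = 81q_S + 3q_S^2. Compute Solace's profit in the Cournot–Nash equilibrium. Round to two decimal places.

1227.26

Echo's profit: π_E = (267 - Q)q_E - (66q_E + q_E²). Setting ∂π_E/∂q_E = 0: 201 - 4q_E - (q_S) = 0.
Solace's profit: π_S = (267 - Q)q_S - (81q_S + 3q_S²). Setting ∂π_S/∂q_S = 0: 186 - 8q_S - (q_E) = 0.
Best responses: q_E = (201 - q_S)/4, q_S = (186 - q_E)/8.
Solving the pair: q_E = 1422/31, q_S = 543/31.
Price P = 267 - 1965/31 = 203.6129.
Solace's profit: 203.6129·(543/31) - 81·(543/31) - 3(543/31)² = 1227.2591.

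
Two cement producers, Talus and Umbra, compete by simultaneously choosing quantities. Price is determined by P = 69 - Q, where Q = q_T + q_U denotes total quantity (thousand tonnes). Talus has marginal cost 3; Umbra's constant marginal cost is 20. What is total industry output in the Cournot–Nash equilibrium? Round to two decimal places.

38.33

Talus's profit: π_T = (69 - Q)q_T - (3q_T). Setting ∂π_T/∂q_T = 0: 66 - 2q_T - (q_U) = 0.
Umbra's first-order condition: 49 - 2q_U - (q_T) = 0.
Best responses: q_T = (66 - q_U)/2, q_U = (49 - q_T)/2.
Solving the pair: q_T = 83/3, q_U = 32/3.
Total output Q = 83/3 + 32/3 = 115/3.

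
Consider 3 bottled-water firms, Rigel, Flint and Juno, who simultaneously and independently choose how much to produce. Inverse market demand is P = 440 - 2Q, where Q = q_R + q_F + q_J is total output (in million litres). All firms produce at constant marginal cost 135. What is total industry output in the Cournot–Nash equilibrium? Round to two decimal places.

114.38

Each firm earns π_i = (440 - 2Q)q_i - 135q_i.
Setting ∂π_i/∂q_i = 0 with rivals' quantities fixed: 305 - 4q_i - 2·Σ_{j≠i} q_j = 0.
With identical firms every q_j equals q_i, so Σ_{j≠i} q_j = 2q_i and 305 = 8q_i, giving q_i = 305/8.
Total output Q = 305/8 + 305/8 + 305/8 = 915/8.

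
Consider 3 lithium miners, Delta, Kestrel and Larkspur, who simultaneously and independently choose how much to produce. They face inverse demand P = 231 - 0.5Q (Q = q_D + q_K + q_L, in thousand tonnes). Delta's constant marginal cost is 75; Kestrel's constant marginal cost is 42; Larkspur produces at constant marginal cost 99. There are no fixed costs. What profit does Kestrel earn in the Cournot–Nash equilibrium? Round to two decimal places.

Delta's profit: π_D = (231 - 0.5Q)q_D - (75q_D). Setting ∂π_D/∂q_D = 0: 156 - q_D - (1/2)(q_K + q_L) = 0.
Kestrel's profit: π_K = (231 - 0.5Q)q_K - (42q_K). Setting ∂π_K/∂q_K = 0: 189 - q_K - (1/2)(q_D + q_L) = 0.
Larkspur's profit: π_L = (231 - 0.5Q)q_L - (99q_L). Setting ∂π_L/∂q_L = 0: 132 - q_L - (1/2)(q_D + q_K) = 0.
Adding the 3 first-order conditions: 477 − 2Q = 0, so Q = 477/2.
Back-substituting: q_D = (156 − 477/4)/(1/2) = 147/2, q_K = (189 − 477/4)/(1/2) = 279/2, q_L = (132 − 477/4)/(1/2) = 51/2.
Price P = 231 - (1/2)·(477/2) = 447/4.
Kestrel's profit: (447/4 - 42)·(279/2) = 9730.1250.

9730.13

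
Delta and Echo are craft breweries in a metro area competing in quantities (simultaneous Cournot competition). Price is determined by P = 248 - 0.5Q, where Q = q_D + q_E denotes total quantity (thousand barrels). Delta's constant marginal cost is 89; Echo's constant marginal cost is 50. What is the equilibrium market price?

Delta's profit: π_D = (248 - 0.5Q)q_D - (89q_D). Setting ∂π_D/∂q_D = 0: 159 - q_D - (1/2)(q_E) = 0.
Echo's profit: π_E = (248 - 0.5Q)q_E - (50q_E). Setting ∂π_E/∂q_E = 0: 198 - q_E - (1/2)(q_D) = 0.
Rearranging gives the reaction functions q_D = (159 - (1/2)q_E) and q_E = (198 - (1/2)q_D).
Substituting one into the other gives q_D = 80 and q_E = 158.
Total output Q = 238, so price P = 248 - (1/2)·238 = 129.

129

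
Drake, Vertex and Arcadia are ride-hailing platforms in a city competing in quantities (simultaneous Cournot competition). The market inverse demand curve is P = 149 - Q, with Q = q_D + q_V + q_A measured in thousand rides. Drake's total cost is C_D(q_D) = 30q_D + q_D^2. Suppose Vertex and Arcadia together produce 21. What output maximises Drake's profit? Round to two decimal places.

With rivals' combined output fixed at 21, Drake's profit is π_D = (149 - 21 - q_D)q_D - (30q_D + q_D²) = (128 - q_D)q_D - (30q_D + q_D²).
∂π_D/∂q_D = 98 - 4q_D = 0, so q_D = 49/2.

24.50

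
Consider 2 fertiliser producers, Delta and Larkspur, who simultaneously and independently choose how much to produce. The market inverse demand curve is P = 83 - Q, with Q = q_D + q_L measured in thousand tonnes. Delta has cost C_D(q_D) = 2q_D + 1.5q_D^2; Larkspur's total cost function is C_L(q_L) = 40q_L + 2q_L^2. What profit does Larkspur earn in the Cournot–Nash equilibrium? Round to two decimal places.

Delta's profit: π_D = (83 - Q)q_D - (2q_D + (3/2)q_D²). Setting ∂π_D/∂q_D = 0: 81 - 5q_D - (q_L) = 0.
Larkspur's profit: π_L = (83 - Q)q_L - (40q_L + 2q_L²). Setting ∂π_L/∂q_L = 0: 43 - 6q_L - (q_D) = 0.
Rearranging gives the reaction functions q_D = (81 - q_L)/5 and q_L = (43 - q_D)/6.
Solving the pair: q_D = 443/29, q_L = 134/29.
Price P = 83 - 577/29 = 1830/29.
Larkspur's profit: (1830/29)·(134/29) - 40·(134/29) - 2(134/29)² = 64.0523.

64.05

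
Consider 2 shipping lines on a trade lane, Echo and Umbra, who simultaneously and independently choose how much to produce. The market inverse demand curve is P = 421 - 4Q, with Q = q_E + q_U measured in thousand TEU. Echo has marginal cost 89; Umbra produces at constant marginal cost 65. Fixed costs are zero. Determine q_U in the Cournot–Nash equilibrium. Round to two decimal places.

Echo's profit: π_E = (421 - 4Q)q_E - (89q_E). Setting ∂π_E/∂q_E = 0: 332 - 8q_E - 4(q_U) = 0.
Umbra's first-order condition: 356 - 8q_U - 4(q_E) = 0.
Rearranging gives the reaction functions q_E = (332 - 4q_U)/8 and q_U = (356 - 4q_E)/8.
Solving the pair: q_E = 77/3, q_U = 95/3.

31.67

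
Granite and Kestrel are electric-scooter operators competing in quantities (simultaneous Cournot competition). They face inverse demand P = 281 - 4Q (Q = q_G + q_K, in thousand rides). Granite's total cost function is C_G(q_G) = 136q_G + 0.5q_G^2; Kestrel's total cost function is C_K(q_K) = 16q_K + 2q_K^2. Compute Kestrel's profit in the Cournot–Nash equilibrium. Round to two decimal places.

2309.56

Granite's profit: π_G = (281 - 4Q)q_G - (136q_G + (1/2)q_G²). Setting ∂π_G/∂q_G = 0: 145 - 9q_G - 4(q_K) = 0.
Kestrel's profit: π_K = (281 - 4Q)q_K - (16q_K + 2q_K²). Setting ∂π_K/∂q_K = 0: 265 - 12q_K - 4(q_G) = 0.
Rearranging gives the reaction functions q_G = (145 - 4q_K)/9 and q_K = (265 - 4q_G)/12.
Substituting one into the other gives q_G = 170/23 and q_K = 1805/92.
Price P = 281 - 4·27.0109 = 172.9565.
Kestrel's profit: 172.9565·(1805/92) - 16·(1805/92) - 2(1805/92)² = 2309.5640.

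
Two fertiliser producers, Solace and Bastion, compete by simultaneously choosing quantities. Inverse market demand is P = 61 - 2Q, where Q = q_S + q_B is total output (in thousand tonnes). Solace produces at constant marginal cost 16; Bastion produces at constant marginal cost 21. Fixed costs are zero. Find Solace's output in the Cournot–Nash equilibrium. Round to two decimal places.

Solace's profit: π_S = (61 - 2Q)q_S - (16q_S). Setting ∂π_S/∂q_S = 0: 45 - 4q_S - 2(q_B) = 0.
Bastion's first-order condition: 40 - 4q_B - 2(q_S) = 0.
Rearranging gives the reaction functions q_S = (45 - 2q_B)/4 and q_B = (40 - 2q_S)/4.
Substituting one into the other gives q_S = 25/3 and q_B = 35/6.

8.33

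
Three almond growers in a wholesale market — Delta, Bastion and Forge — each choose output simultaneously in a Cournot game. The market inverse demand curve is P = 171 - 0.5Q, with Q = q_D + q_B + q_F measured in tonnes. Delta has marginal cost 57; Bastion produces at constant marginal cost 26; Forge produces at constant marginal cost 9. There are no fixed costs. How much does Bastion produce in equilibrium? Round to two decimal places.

Delta's profit: π_D = (171 - 0.5Q)q_D - (57q_D). Setting ∂π_D/∂q_D = 0: 114 - q_D - (1/2)(q_B + q_F) = 0.
Bastion's first-order condition: 145 - q_B - (1/2)(q_D + q_F) = 0.
Forge's profit: π_F = (171 - 0.5Q)q_F - (9q_F). Setting ∂π_F/∂q_F = 0: 162 - q_F - (1/2)(q_D + q_B) = 0.
Summing all 3 equations gives 421 − 2Q = 0, hence Q = 421/2.
Back-substituting: q_D = (114 − 421/4)/(1/2) = 35/2, q_B = (145 − 421/4)/(1/2) = 159/2, q_F = (162 − 421/4)/(1/2) = 227/2.

79.50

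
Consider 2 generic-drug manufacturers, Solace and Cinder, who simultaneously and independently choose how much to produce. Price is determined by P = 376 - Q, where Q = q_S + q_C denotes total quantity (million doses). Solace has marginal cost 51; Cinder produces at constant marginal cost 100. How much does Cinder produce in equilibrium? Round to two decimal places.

75.67

Solace's profit: π_S = (376 - Q)q_S - (51q_S). Setting ∂π_S/∂q_S = 0: 325 - 2q_S - (q_C) = 0.
Cinder's profit: π_C = (376 - Q)q_C - (100q_C). Setting ∂π_C/∂q_C = 0: 276 - 2q_C - (q_S) = 0.
Best responses: q_S = (325 - q_C)/2, q_C = (276 - q_S)/2.
Solving the pair: q_S = 374/3, q_C = 227/3.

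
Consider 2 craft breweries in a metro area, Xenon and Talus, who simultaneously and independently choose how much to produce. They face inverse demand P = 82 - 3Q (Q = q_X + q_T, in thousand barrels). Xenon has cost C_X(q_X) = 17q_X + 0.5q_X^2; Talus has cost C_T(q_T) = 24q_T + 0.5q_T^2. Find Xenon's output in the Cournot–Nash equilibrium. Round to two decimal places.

7.03

Xenon's profit: π_X = (82 - 3Q)q_X - (17q_X + (1/2)q_X²). Setting ∂π_X/∂q_X = 0: 65 - 7q_X - 3(q_T) = 0.
Talus's profit: π_T = (82 - 3Q)q_T - (24q_T + (1/2)q_T²). Setting ∂π_T/∂q_T = 0: 58 - 7q_T - 3(q_X) = 0.
Best responses: q_X = (65 - 3q_T)/7, q_T = (58 - 3q_X)/7.
Solving the pair: q_X = 281/40, q_T = 211/40.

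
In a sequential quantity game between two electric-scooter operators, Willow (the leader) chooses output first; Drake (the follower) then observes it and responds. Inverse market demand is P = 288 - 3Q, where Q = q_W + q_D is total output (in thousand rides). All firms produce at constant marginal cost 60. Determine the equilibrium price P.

The follower Drake best-responds to any q_W: π_D = (288 - 3Q)q_D - 60q_D.
∂π_D/∂q_D = 228 - 3q_W - 6q_D = 0 gives the reaction function q_D = (228 - 3q_W)/6.
The leader anticipates this reaction. Substituting into P = 288 - 3Q gives P = 174 - (3/2)q_W, so π_W = (174 - (3/2)q_W)q_W - 60q_W.
Leader FOC: 114 - 3q_W = 0, so q_W = 38.
Then q_D = (228 - 3·38)/6 = 19.
Total output Q = 57, so price P = 288 - 3·57 = 117.

117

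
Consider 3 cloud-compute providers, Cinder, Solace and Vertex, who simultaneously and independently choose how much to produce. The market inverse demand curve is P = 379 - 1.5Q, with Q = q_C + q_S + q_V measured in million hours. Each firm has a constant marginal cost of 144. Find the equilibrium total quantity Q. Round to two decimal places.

117.50

Each firm earns π_i = (379 - 1.5Q)q_i - 144q_i.
Setting ∂π_i/∂q_i = 0 with rivals' quantities fixed: 235 - 3q_i - (3/2)·Σ_{j≠i} q_j = 0.
By symmetry each firm produces the same amount; substituting Σ_{j≠i} q_j = 2q_i yields q_i = 235/6.
Total output Q = 235/6 + 235/6 + 235/6 = 235/2.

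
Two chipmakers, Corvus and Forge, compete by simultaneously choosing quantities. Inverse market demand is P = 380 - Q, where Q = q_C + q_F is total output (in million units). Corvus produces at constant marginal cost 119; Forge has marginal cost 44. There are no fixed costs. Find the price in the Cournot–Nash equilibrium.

181

Corvus's profit: π_C = (380 - Q)q_C - (119q_C). Setting ∂π_C/∂q_C = 0: 261 - 2q_C - (q_F) = 0.
Forge's profit: π_F = (380 - Q)q_F - (44q_F). Setting ∂π_F/∂q_F = 0: 336 - 2q_F - (q_C) = 0.
Rearranging gives the reaction functions q_C = (261 - q_F)/2 and q_F = (336 - q_C)/2.
Substituting one into the other gives q_C = 62 and q_F = 137.
Total output Q = 199, so price P = 380 - 199 = 181.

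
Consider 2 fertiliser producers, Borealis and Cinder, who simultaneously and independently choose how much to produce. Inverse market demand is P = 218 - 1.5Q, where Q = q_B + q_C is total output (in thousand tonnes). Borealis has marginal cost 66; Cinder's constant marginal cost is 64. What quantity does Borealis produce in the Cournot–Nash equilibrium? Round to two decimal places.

33.33

Borealis's profit: π_B = (218 - 1.5Q)q_B - (66q_B). Setting ∂π_B/∂q_B = 0: 152 - 3q_B - (3/2)(q_C) = 0.
Cinder's profit: π_C = (218 - 1.5Q)q_C - (64q_C). Setting ∂π_C/∂q_C = 0: 154 - 3q_C - (3/2)(q_B) = 0.
So q_B = (152 - (3/2)q_C)/3 and q_C = (154 - (3/2)q_B)/3.
Substituting one into the other gives q_B = 100/3 and q_C = 104/3.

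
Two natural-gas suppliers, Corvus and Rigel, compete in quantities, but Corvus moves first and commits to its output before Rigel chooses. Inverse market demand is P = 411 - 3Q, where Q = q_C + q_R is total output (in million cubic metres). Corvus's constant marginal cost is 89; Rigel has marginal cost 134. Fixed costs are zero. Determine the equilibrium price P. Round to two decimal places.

Solve by backward induction. Given q_C, the follower Rigel maximises π_R = (411 - 3q_C - 3q_R)q_R - 134q_R.
Setting the follower's marginal profit to zero, 277 - 3q_C - 6q_R = 0, i.e. q_R = (277 - 3q_C)/6.
Corvus substitutes q_R(q_C) into its own profit: π_C = q_C(411 - 3q_C - (277 - 3q_C)/2) - 89q_C = (545/2 - (3/2)q_C)q_C - 89q_C.
Maximising: ∂π_C/∂q_C = 367/2 - 3q_C = 0, giving q_C = 367/6.
Then q_R = (277 - 3·(367/6))/6 = 187/12.
Total output Q = 307/4, so price P = 411 - 3·(307/4) = 723/4.

180.75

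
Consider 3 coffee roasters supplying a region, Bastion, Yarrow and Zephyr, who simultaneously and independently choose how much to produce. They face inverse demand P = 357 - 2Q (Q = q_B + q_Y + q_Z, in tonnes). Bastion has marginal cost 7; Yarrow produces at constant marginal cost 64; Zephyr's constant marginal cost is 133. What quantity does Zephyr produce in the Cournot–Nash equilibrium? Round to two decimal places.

Bastion's profit: π_B = (357 - 2Q)q_B - (7q_B). Setting ∂π_B/∂q_B = 0: 350 - 4q_B - 2(q_Y + q_Z) = 0.
Yarrow's first-order condition: 293 - 4q_Y - 2(q_B + q_Z) = 0.
Zephyr's profit: π_Z = (357 - 2Q)q_Z - (133q_Z). Setting ∂π_Z/∂q_Z = 0: 224 - 4q_Z - 2(q_B + q_Y) = 0.
Summing all 3 equations gives 867 − 8Q = 0, hence Q = 867/8.
Back-substituting: q_B = (350 − 867/4)/2 = 533/8, q_Y = (293 − 867/4)/2 = 305/8, q_Z = (224 − 867/4)/2 = 29/8.

3.63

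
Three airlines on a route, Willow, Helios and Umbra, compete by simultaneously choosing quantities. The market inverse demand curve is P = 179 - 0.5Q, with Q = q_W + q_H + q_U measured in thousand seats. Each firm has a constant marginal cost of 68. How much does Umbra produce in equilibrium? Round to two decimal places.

Each firm earns π_i = (179 - 0.5Q)q_i - 68q_i.
First-order condition (treating rivals' output as given): 111 - q_i - (1/2)·Σ_{j≠i} q_j = 0.
With identical firms every q_j equals q_i, so Σ_{j≠i} q_j = 2q_i and 111 = 2q_i, giving q_i = 111/2.

55.50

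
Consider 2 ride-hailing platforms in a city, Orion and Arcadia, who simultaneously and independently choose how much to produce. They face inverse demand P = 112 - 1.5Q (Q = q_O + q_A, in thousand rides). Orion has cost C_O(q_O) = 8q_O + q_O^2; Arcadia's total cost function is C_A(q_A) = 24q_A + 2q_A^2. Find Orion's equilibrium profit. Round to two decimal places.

Orion's profit: π_O = (112 - 1.5Q)q_O - (8q_O + q_O²). Setting ∂π_O/∂q_O = 0: 104 - 5q_O - (3/2)(q_A) = 0.
Arcadia's profit: π_A = (112 - 1.5Q)q_A - (24q_A + 2q_A²). Setting ∂π_A/∂q_A = 0: 88 - 7q_A - (3/2)(q_O) = 0.
Best responses: q_O = (104 - (3/2)q_A)/5, q_A = (88 - (3/2)q_O)/7.
Substituting one into the other gives q_O = 18.1985 and q_A = 1136/131.
Price P = 112 - (3/2)·26.8702 = 71.6947.
Orion's profit: 71.6947·18.1985 - 8·18.1985 - 18.1985² = 827.9611.

827.96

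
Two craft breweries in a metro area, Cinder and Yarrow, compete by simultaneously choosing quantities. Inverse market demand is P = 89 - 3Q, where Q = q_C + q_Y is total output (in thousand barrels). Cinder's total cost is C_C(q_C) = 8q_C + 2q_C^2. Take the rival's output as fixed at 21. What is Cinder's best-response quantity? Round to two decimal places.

1.80

With the rival's output fixed at 21, Cinder's profit is π_C = (89 - 3·21 - 3q_C)q_C - (8q_C + 2q_C²) = (26 - 3q_C)q_C - (8q_C + 2q_C²).
∂π_C/∂q_C = 18 - 10q_C = 0, so q_C = 9/5.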